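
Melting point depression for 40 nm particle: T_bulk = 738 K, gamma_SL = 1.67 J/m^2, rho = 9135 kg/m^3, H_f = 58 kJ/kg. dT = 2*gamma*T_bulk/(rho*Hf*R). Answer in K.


Radius R = 40/2 = 20 nm = 2e-08 m
Convert H_f = 58 kJ/kg = 58000 J/kg
dT = 2 * gamma_SL * T_bulk / (rho * H_f * R)
dT = 2 * 1.67 * 738 / (9135 * 58000 * 2e-08)
dT = 232.6 K

232.6


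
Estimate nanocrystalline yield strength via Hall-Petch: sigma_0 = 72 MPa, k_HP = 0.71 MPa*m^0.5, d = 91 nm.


d = 91 nm = 9.1e-08 m
sqrt(d) = 0.0003016621
Hall-Petch contribution = k / sqrt(d) = 0.71 / 0.0003016621 = 2353.6 MPa
sigma = sigma_0 + k/sqrt(d) = 72 + 2353.6 = 2425.6 MPa

2425.6


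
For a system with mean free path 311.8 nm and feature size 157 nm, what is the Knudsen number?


Knudsen number Kn = lambda / L
Kn = 311.8 / 157
Kn = 1.986

1.986


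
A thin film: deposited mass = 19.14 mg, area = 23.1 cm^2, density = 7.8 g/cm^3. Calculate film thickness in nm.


Convert: m = 19.14 mg = 1.9140e-05 kg, A = 23.1 cm^2 = 2.3100e-03 m^2, rho = 7.8 g/cm^3 = 7800 kg/m^3
t = m / (A * rho)
t = 1.9140e-05 / (2.3100e-03 * 7800)
t = 1.0623e-06 m = 1062.3 nm

1062.3


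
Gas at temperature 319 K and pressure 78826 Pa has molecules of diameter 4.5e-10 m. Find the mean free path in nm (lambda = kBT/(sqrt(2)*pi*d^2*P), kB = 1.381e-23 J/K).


Mean free path: lambda = kB*T / (sqrt(2) * pi * d^2 * P)
lambda = 1.381e-23 * 319 / (sqrt(2) * pi * (4.5e-10)^2 * 78826)
lambda = 6.21191e-08 m
lambda = 62.12 nm

62.12


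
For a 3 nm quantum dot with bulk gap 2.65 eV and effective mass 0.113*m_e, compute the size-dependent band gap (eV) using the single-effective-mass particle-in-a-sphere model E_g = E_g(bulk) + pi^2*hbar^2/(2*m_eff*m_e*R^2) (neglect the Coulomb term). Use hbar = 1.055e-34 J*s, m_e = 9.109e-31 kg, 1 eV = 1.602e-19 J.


Radius R = 3/2 nm = 1.5e-09 m
Confinement energy dE = pi^2 * hbar^2 / (2 * m_eff * m_e * R^2)
dE = pi^2 * (1.055e-34)^2 / (2 * 0.113 * 9.109e-31 * (1.5e-09)^2) J, divided by 1.602e-19 J/eV
dE = 1.4804 eV
Total band gap = E_g(bulk) + dE = 2.65 + 1.4804 = 4.1304 eV

4.1304


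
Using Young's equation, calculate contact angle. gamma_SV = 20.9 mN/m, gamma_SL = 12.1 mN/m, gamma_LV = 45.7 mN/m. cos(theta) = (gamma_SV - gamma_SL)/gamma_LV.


cos(theta) = (gamma_SV - gamma_SL) / gamma_LV
cos(theta) = (20.9 - 12.1) / 45.7
cos(theta) = 0.19256
theta = arccos(0.19256) = 78.9 degrees

78.9


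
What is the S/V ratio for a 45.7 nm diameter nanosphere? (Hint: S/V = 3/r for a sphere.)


Radius r = 45.7/2 = 22.85 nm
S/V = 3 / r = 3 / 22.85
S/V = 0.1313 nm^-1

0.1313


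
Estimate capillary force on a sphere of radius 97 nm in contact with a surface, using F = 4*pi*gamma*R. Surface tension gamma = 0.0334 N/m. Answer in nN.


Convert radius: R = 97 nm = 9.7e-08 m
F = 4 * pi * gamma * R
F = 4 * pi * 0.0334 * 9.7e-08
F = 4.07125e-08 N = 40.7125 nN

40.7125


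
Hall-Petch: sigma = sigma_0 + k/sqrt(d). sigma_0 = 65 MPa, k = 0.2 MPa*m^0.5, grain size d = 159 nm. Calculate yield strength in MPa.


d = 159 nm = 1.59e-07 m
sqrt(d) = 0.000398748
Hall-Petch contribution = k / sqrt(d) = 0.2 / 0.000398748 = 501.6 MPa
sigma = sigma_0 + k/sqrt(d) = 65 + 501.6 = 566.6 MPa

566.6


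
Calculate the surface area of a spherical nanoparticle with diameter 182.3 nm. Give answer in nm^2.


Radius r = 182.3/2 = 91.15 nm
Surface area SA = 4 * pi * r^2
SA = 4 * pi * (91.15)^2
SA = 104405.46 nm^2

104405.46


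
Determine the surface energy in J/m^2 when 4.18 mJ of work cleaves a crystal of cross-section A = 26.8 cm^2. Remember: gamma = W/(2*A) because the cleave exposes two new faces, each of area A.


Convert: A = 26.8 cm^2 = 0.00268 m^2, W = 4.18 mJ = 0.00418 J
Cleaving exposes two faces of area A, so total new surface = 2*A and gamma = W / (2*A)
gamma = 0.00418 / (2 * 0.00268)
gamma = 0.78 J/m^2

0.78


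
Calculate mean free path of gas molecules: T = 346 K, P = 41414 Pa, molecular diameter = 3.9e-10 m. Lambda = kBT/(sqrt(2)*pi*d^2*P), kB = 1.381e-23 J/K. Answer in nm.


Mean free path: lambda = kB*T / (sqrt(2) * pi * d^2 * P)
lambda = 1.381e-23 * 346 / (sqrt(2) * pi * (3.9e-10)^2 * 41414)
lambda = 1.70737e-07 m
lambda = 170.74 nm

170.74


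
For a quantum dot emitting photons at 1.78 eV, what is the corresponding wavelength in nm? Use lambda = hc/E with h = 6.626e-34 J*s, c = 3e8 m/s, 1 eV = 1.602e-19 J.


Convert energy: E = 1.78 eV = 1.78 * 1.602e-19 = 2.85156e-19 J
lambda = h*c / E = 6.626e-34 * 3e8 / 2.85156e-19
lambda = 6.97092e-07 m = 697.1 nm

697.1


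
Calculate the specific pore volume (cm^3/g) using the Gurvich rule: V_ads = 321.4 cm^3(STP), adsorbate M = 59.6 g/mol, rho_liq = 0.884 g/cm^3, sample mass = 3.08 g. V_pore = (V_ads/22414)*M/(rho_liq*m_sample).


Moles adsorbed n = V_ads / 22414 = 321.4 / 22414 = 1.433925e-02 mol
Liquid volume V_liq = n * M / rho_liq = 1.433925e-02 * 59.6 / 0.884 = 0.96676 cm^3
Specific pore volume V_pore = V_liq / m_sample = 0.96676 / 3.08
V_pore = 0.3139 cm^3/g

0.3139


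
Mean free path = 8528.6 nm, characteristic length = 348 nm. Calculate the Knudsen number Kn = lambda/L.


Knudsen number Kn = lambda / L
Kn = 8528.6 / 348
Kn = 24.5075

24.5075


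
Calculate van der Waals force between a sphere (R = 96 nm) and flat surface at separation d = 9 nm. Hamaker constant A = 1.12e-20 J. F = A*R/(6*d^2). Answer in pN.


Convert to SI: R = 96 nm = 9.6e-08 m, d = 9 nm = 9e-09 m
F = A * R / (6 * d^2)
F = 1.12e-20 * 9.6e-08 / (6 * (9e-09)^2)
F = 2.21235e-12 N = 2.212 pN

2.212


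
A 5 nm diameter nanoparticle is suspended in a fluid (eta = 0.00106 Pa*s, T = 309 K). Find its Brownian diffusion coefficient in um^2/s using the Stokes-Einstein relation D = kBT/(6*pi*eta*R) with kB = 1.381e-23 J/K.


Radius R = 5/2 = 2.5 nm = 2.5e-09 m
D = kB*T / (6*pi*eta*R)
D = 1.381e-23 * 309 / (6 * pi * 0.00106 * 2.5e-09)
D = 8.5429e-11 m^2/s = 85.429 um^2/s

85.429


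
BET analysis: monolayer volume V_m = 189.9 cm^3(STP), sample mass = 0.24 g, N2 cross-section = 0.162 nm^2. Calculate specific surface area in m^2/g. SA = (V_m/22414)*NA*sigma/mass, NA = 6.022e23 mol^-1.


Number of moles in monolayer = V_m / 22414 = 189.9 / 22414 = 0.00847238
Number of molecules = moles * NA = 0.00847238 * 6.022e23
SA = molecules * sigma / mass
SA = (189.9 / 22414) * 6.022e23 * 0.162e-18 / 0.24
SA = 3443.9 m^2/g

3443.9


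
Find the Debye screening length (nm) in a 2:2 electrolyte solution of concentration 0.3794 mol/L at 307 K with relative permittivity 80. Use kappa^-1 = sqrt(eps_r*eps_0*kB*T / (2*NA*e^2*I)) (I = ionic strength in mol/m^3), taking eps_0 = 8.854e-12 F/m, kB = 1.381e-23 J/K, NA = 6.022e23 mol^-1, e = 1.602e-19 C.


Ionic strength I = 0.3794 * 2^2 * 1000 = 1517.6 mol/m^3
kappa^-1 = sqrt(80 * 8.854e-12 * 1.381e-23 * 307 / (2 * 6.022e23 * (1.602e-19)^2 * 1517.6))
kappa^-1 = 0.253 nm

0.253


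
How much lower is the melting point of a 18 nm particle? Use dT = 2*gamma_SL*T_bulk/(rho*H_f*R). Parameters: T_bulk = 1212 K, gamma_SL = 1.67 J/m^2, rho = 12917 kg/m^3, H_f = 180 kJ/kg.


Radius R = 18/2 = 9 nm = 9e-09 m
Convert H_f = 180 kJ/kg = 180000 J/kg
dT = 2 * gamma_SL * T_bulk / (rho * H_f * R)
dT = 2 * 1.67 * 1212 / (12917 * 180000 * 9e-09)
dT = 193.5 K

193.5


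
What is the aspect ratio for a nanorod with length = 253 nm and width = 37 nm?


Aspect ratio AR = length / diameter
AR = 253 / 37
AR = 6.84

6.84


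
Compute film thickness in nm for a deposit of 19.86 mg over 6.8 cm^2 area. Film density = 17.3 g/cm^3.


Convert: m = 19.86 mg = 1.9860e-05 kg, A = 6.8 cm^2 = 6.8000e-04 m^2, rho = 17.3 g/cm^3 = 17300 kg/m^3
t = m / (A * rho)
t = 1.9860e-05 / (6.8000e-04 * 17300)
t = 1.6882e-06 m = 1688.2 nm

1688.2


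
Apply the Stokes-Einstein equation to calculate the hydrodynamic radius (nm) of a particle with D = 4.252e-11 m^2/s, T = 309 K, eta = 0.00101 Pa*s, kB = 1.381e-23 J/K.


Stokes-Einstein: R = kB*T / (6*pi*eta*D)
R = 1.381e-23 * 309 / (6 * pi * 0.00101 * 4.252e-11)
R = 5.27153e-09 m = 5.27 nm

5.27


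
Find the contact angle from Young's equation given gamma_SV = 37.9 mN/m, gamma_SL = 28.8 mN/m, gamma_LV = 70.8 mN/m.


cos(theta) = (gamma_SV - gamma_SL) / gamma_LV
cos(theta) = (37.9 - 28.8) / 70.8
cos(theta) = 0.128531
theta = arccos(0.128531) = 82.62 degrees

82.62


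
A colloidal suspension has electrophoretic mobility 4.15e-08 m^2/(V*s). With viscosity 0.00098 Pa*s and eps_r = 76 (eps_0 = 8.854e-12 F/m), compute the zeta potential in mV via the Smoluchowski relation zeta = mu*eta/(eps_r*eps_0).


Smoluchowski equation: zeta = mu * eta / (eps_r * eps_0)
zeta = 4.15e-08 * 0.00098 / (76 * 8.854e-12)
zeta = 0.06044 V = 60.44 mV

60.44


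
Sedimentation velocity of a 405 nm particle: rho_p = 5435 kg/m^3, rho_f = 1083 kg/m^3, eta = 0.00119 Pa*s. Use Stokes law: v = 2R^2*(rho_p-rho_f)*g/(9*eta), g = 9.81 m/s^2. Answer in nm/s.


Radius R = 405/2 nm = 2.025e-07 m
Density difference = 5435 - 1083 = 4352 kg/m^3
v = 2 * R^2 * (rho_p - rho_f) * g / (9 * eta)
v = 2 * (2.025e-07)^2 * 4352 * 9.81 / (9 * 0.00119)
v = 3.26925e-07 m/s = 326.9253 nm/s

326.9253


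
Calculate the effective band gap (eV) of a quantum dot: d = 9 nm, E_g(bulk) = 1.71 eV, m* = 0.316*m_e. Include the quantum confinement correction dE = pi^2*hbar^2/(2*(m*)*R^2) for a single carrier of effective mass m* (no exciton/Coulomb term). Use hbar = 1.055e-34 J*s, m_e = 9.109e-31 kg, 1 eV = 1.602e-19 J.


Radius R = 9/2 nm = 4.5e-09 m
Confinement energy dE = pi^2 * hbar^2 / (2 * m_eff * m_e * R^2)
dE = pi^2 * (1.055e-34)^2 / (2 * 0.316 * 9.109e-31 * (4.5e-09)^2) J, divided by 1.602e-19 J/eV
dE = 0.0588 eV
Total band gap = E_g(bulk) + dE = 1.71 + 0.0588 = 1.7688 eV

1.7688


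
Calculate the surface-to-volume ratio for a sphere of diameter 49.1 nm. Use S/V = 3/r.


Radius r = 49.1/2 = 24.55 nm
S/V = 3 / r = 3 / 24.55
S/V = 0.1222 nm^-1

0.1222


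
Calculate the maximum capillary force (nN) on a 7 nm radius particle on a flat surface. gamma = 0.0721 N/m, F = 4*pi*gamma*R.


Convert radius: R = 7 nm = 7e-09 m
F = 4 * pi * gamma * R
F = 4 * pi * 0.0721 * 7e-09
F = 6.34225e-09 N = 6.3422 nN

6.3422


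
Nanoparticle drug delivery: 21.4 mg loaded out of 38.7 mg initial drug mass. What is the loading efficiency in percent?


Drug loading efficiency = (drug loaded / drug initial) * 100
DLE = 21.4 / 38.7 * 100
DLE = 0.553 * 100
DLE = 55.3%

55.3


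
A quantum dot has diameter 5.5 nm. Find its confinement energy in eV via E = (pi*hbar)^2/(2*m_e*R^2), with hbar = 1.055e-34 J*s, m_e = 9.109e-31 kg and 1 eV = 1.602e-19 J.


Radius R = 5.5/2 = 2.75 nm = 2.75e-09 m
E = (pi * 1.055e-34)^2 / (2 * 9.109e-31 * (2.75e-09)^2)
E(J) = 7.97331e-21
E = E(J) / 1.602e-19 = 0.0498 eV

0.0498


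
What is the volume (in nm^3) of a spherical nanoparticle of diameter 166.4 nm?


Radius r = 166.4/2 = 83.2 nm
Volume V = (4/3) * pi * r^3
V = (4/3) * pi * (83.2)^3
V = 2412451.48 nm^3

2412451.48


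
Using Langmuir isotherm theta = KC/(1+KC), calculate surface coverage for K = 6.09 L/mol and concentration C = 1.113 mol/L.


Langmuir isotherm: theta = K*C / (1 + K*C)
K*C = 6.09 * 1.113 = 6.77817
theta = 6.77817 / (1 + 6.77817) = 6.77817 / 7.77817
theta = 0.8714

0.8714


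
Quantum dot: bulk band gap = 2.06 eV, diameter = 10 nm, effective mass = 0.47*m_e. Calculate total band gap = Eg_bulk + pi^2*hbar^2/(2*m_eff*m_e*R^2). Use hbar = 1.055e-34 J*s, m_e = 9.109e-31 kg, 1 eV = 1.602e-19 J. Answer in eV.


Radius R = 10/2 nm = 5e-09 m
Confinement energy dE = pi^2 * hbar^2 / (2 * m_eff * m_e * R^2)
dE = pi^2 * (1.055e-34)^2 / (2 * 0.47 * 9.109e-31 * (5e-09)^2) J, divided by 1.602e-19 J/eV
dE = 0.032 eV
Total band gap = E_g(bulk) + dE = 2.06 + 0.032 = 2.092 eV

2.092


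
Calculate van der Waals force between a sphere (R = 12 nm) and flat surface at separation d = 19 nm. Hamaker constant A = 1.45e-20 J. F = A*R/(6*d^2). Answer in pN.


Convert to SI: R = 12 nm = 1.2e-08 m, d = 19 nm = 1.9e-08 m
F = A * R / (6 * d^2)
F = 1.45e-20 * 1.2e-08 / (6 * (1.9e-08)^2)
F = 8.03324e-14 N = 0.08 pN

0.08


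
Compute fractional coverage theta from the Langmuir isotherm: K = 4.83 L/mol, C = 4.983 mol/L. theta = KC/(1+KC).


Langmuir isotherm: theta = K*C / (1 + K*C)
K*C = 4.83 * 4.983 = 24.06789
theta = 24.06789 / (1 + 24.06789) = 24.06789 / 25.06789
theta = 0.9601

0.9601


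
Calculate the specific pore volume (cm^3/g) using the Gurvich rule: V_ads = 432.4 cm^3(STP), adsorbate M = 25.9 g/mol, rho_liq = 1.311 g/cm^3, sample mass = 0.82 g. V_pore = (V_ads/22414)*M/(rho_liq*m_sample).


Moles adsorbed n = V_ads / 22414 = 432.4 / 22414 = 1.929151e-02 mol
Liquid volume V_liq = n * M / rho_liq = 1.929151e-02 * 25.9 / 1.311 = 0.38112 cm^3
Specific pore volume V_pore = V_liq / m_sample = 0.38112 / 0.82
V_pore = 0.4648 cm^3/g

0.4648


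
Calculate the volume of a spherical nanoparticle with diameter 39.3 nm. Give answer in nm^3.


Radius r = 39.3/2 = 19.65 nm
Volume V = (4/3) * pi * r^3
V = (4/3) * pi * (19.65)^3
V = 31781.64 nm^3

31781.64


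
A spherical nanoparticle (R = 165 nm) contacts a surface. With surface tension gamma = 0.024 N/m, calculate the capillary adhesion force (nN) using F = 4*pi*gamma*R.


Convert radius: R = 165 nm = 1.65e-07 m
F = 4 * pi * gamma * R
F = 4 * pi * 0.024 * 1.65e-07
F = 4.97628e-08 N = 49.7628 nN

49.7628


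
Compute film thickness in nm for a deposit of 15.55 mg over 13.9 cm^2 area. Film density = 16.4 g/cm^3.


Convert: m = 15.55 mg = 1.5550e-05 kg, A = 13.9 cm^2 = 1.3900e-03 m^2, rho = 16.4 g/cm^3 = 16400 kg/m^3
t = m / (A * rho)
t = 1.5550e-05 / (1.3900e-03 * 16400)
t = 6.8214e-07 m = 682.1 nm

682.1


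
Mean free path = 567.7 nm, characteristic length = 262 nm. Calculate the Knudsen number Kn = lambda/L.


Knudsen number Kn = lambda / L
Kn = 567.7 / 262
Kn = 2.1668

2.1668


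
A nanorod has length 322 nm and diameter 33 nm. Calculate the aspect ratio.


Aspect ratio AR = length / diameter
AR = 322 / 33
AR = 9.76

9.76


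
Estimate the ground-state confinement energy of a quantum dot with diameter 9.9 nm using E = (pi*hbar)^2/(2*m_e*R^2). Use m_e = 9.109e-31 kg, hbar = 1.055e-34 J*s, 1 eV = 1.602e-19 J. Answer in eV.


Radius R = 9.9/2 = 4.95 nm = 4.95e-09 m
E = (pi * 1.055e-34)^2 / (2 * 9.109e-31 * (4.95e-09)^2)
E(J) = 2.4609e-21
E = E(J) / 1.602e-19 = 0.0154 eV

0.0154


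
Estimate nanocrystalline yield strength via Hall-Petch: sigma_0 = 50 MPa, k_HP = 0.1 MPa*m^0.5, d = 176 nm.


d = 176 nm = 1.76e-07 m
sqrt(d) = 0.0004195235
Hall-Petch contribution = k / sqrt(d) = 0.1 / 0.0004195235 = 238.4 MPa
sigma = sigma_0 + k/sqrt(d) = 50 + 238.4 = 288.4 MPa

288.4


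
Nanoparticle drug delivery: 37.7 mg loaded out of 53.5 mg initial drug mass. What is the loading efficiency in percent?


Drug loading efficiency = (drug loaded / drug initial) * 100
DLE = 37.7 / 53.5 * 100
DLE = 0.7047 * 100
DLE = 70.47%

70.47


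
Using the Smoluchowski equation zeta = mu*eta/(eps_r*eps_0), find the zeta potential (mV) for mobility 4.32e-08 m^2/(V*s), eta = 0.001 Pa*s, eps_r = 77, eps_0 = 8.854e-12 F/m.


Smoluchowski equation: zeta = mu * eta / (eps_r * eps_0)
zeta = 4.32e-08 * 0.001 / (77 * 8.854e-12)
zeta = 0.063366 V = 63.37 mV

63.37


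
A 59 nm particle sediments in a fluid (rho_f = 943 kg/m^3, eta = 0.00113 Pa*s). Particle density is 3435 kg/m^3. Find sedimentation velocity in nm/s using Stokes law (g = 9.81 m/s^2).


Radius R = 59/2 nm = 2.95e-08 m
Density difference = 3435 - 943 = 2492 kg/m^3
v = 2 * R^2 * (rho_p - rho_f) * g / (9 * eta)
v = 2 * (2.95e-08)^2 * 2492 * 9.81 / (9 * 0.00113)
v = 4.18379e-09 m/s = 4.1838 nm/s

4.1838


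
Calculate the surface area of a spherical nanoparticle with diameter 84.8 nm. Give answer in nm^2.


Radius r = 84.8/2 = 42.4 nm
Surface area SA = 4 * pi * r^2
SA = 4 * pi * (42.4)^2
SA = 22591.32 nm^2

22591.32


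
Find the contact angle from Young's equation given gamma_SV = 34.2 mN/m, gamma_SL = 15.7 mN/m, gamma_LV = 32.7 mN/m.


cos(theta) = (gamma_SV - gamma_SL) / gamma_LV
cos(theta) = (34.2 - 15.7) / 32.7
cos(theta) = 0.565749
theta = arccos(0.565749) = 55.55 degrees

55.55


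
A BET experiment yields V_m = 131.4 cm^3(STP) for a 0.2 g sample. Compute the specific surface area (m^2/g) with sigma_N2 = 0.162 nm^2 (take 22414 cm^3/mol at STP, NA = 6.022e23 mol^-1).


Number of moles in monolayer = V_m / 22414 = 131.4 / 22414 = 0.00586241
Number of molecules = moles * NA = 0.00586241 * 6.022e23
SA = molecules * sigma / mass
SA = (131.4 / 22414) * 6.022e23 * 0.162e-18 / 0.2
SA = 2859.6 m^2/g

2859.6


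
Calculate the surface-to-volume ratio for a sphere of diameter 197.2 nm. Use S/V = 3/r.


Radius r = 197.2/2 = 98.6 nm
S/V = 3 / r = 3 / 98.6
S/V = 0.0304 nm^-1

0.0304


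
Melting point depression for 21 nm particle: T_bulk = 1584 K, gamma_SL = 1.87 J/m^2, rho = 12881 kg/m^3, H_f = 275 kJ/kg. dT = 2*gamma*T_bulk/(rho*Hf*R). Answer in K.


Radius R = 21/2 = 10.5 nm = 1.05e-08 m
Convert H_f = 275 kJ/kg = 275000 J/kg
dT = 2 * gamma_SL * T_bulk / (rho * H_f * R)
dT = 2 * 1.87 * 1584 / (12881 * 275000 * 1.05e-08)
dT = 159.3 K

159.3


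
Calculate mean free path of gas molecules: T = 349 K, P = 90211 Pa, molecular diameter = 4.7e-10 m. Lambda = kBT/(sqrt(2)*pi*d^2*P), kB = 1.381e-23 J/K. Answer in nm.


Mean free path: lambda = kB*T / (sqrt(2) * pi * d^2 * P)
lambda = 1.381e-23 * 349 / (sqrt(2) * pi * (4.7e-10)^2 * 90211)
lambda = 5.44376e-08 m
lambda = 54.44 nm

54.44


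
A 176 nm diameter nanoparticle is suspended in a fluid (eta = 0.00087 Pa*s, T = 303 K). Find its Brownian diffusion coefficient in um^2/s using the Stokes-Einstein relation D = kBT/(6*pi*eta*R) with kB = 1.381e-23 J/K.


Radius R = 176/2 = 88 nm = 8.8e-08 m
D = kB*T / (6*pi*eta*R)
D = 1.381e-23 * 303 / (6 * pi * 0.00087 * 8.8e-08)
D = 2.89957e-12 m^2/s = 2.9 um^2/s

2.9


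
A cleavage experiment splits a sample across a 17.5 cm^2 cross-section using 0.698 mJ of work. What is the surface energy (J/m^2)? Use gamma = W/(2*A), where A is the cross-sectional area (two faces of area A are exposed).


Convert: A = 17.5 cm^2 = 0.00175 m^2, W = 0.698 mJ = 0.000698 J
Cleaving exposes two faces of area A, so total new surface = 2*A and gamma = W / (2*A)
gamma = 0.000698 / (2 * 0.00175)
gamma = 0.199 J/m^2

0.199


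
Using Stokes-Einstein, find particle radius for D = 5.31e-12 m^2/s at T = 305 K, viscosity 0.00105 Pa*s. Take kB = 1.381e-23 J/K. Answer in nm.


Stokes-Einstein: R = kB*T / (6*pi*eta*D)
R = 1.381e-23 * 305 / (6 * pi * 0.00105 * 5.31e-12)
R = 4.00782e-08 m = 40.08 nm

40.08


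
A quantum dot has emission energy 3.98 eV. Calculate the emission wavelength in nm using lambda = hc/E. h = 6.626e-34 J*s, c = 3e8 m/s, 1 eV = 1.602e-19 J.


Convert energy: E = 3.98 eV = 3.98 * 1.602e-19 = 6.37596e-19 J
lambda = h*c / E = 6.626e-34 * 3e8 / 6.37596e-19
lambda = 3.11765e-07 m = 311.8 nm

311.8


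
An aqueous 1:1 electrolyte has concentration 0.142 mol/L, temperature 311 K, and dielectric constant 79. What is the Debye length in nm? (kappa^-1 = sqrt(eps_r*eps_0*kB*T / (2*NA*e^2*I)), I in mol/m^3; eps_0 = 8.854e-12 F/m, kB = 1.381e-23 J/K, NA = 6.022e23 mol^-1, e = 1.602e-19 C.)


Ionic strength I = 0.142 * 1^2 * 1000 = 142 mol/m^3
kappa^-1 = sqrt(79 * 8.854e-12 * 1.381e-23 * 311 / (2 * 6.022e23 * (1.602e-19)^2 * 142))
kappa^-1 = 0.827 nm

0.827


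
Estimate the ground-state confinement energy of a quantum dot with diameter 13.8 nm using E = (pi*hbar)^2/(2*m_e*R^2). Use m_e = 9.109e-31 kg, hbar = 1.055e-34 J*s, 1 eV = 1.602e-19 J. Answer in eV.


Radius R = 13.8/2 = 6.9 nm = 6.9e-09 m
E = (pi * 1.055e-34)^2 / (2 * 9.109e-31 * (6.9e-09)^2)
E(J) = 1.2665e-21
E = E(J) / 1.602e-19 = 0.0079 eV

0.0079


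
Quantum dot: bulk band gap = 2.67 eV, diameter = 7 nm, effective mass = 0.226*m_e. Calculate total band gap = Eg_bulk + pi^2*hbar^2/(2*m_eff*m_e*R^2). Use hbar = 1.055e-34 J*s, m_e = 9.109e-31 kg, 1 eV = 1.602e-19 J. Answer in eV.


Radius R = 7/2 nm = 3.5e-09 m
Confinement energy dE = pi^2 * hbar^2 / (2 * m_eff * m_e * R^2)
dE = pi^2 * (1.055e-34)^2 / (2 * 0.226 * 9.109e-31 * (3.5e-09)^2) J, divided by 1.602e-19 J/eV
dE = 0.136 eV
Total band gap = E_g(bulk) + dE = 2.67 + 0.136 = 2.806 eV

2.806


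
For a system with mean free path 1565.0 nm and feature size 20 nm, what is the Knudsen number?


Knudsen number Kn = lambda / L
Kn = 1565.0 / 20
Kn = 78.25

78.25


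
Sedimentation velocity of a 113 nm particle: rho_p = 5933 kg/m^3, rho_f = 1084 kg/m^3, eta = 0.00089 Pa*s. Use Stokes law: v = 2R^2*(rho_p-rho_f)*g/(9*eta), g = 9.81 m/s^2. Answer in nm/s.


Radius R = 113/2 nm = 5.65e-08 m
Density difference = 5933 - 1084 = 4849 kg/m^3
v = 2 * R^2 * (rho_p - rho_f) * g / (9 * eta)
v = 2 * (5.65e-08)^2 * 4849 * 9.81 / (9 * 0.00089)
v = 3.79154e-08 m/s = 37.9154 nm/s

37.9154


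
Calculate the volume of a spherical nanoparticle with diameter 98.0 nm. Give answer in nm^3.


Radius r = 98.0/2 = 49 nm
Volume V = (4/3) * pi * r^3
V = (4/3) * pi * (49)^3
V = 492806.98 nm^3

492806.98


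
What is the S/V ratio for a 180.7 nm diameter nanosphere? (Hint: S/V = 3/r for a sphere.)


Radius r = 180.7/2 = 90.35 nm
S/V = 3 / r = 3 / 90.35
S/V = 0.0332 nm^-1

0.0332


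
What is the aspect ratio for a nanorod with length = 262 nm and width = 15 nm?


Aspect ratio AR = length / diameter
AR = 262 / 15
AR = 17.47

17.47


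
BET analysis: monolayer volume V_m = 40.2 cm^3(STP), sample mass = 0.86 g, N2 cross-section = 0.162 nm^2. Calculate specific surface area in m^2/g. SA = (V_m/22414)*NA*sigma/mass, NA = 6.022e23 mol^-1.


Number of moles in monolayer = V_m / 22414 = 40.2 / 22414 = 0.00179352
Number of molecules = moles * NA = 0.00179352 * 6.022e23
SA = molecules * sigma / mass
SA = (40.2 / 22414) * 6.022e23 * 0.162e-18 / 0.86
SA = 203.5 m^2/g

203.5


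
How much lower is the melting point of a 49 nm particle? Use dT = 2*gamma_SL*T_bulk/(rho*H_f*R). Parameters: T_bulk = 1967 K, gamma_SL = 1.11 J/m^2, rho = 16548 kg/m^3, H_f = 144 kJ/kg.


Radius R = 49/2 = 24.5 nm = 2.45e-08 m
Convert H_f = 144 kJ/kg = 144000 J/kg
dT = 2 * gamma_SL * T_bulk / (rho * H_f * R)
dT = 2 * 1.11 * 1967 / (16548 * 144000 * 2.45e-08)
dT = 74.8 K

74.8


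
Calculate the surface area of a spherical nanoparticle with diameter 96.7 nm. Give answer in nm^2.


Radius r = 96.7/2 = 48.35 nm
Surface area SA = 4 * pi * r^2
SA = 4 * pi * (48.35)^2
SA = 29376.69 nm^2

29376.69


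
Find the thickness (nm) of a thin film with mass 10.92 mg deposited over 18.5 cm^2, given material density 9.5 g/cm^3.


Convert: m = 10.92 mg = 1.0920e-05 kg, A = 18.5 cm^2 = 1.8500e-03 m^2, rho = 9.5 g/cm^3 = 9500 kg/m^3
t = m / (A * rho)
t = 1.0920e-05 / (1.8500e-03 * 9500)
t = 6.2134e-07 m = 621.3 nm

621.3


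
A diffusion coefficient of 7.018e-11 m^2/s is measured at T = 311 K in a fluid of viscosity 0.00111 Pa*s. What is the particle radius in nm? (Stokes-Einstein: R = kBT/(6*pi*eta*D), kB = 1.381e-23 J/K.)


Stokes-Einstein: R = kB*T / (6*pi*eta*D)
R = 1.381e-23 * 311 / (6 * pi * 0.00111 * 7.018e-11)
R = 2.92494e-09 m = 2.92 nm

2.92


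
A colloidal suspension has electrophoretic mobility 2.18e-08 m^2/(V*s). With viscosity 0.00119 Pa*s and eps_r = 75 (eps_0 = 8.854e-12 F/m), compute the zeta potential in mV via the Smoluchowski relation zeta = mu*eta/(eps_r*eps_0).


Smoluchowski equation: zeta = mu * eta / (eps_r * eps_0)
zeta = 2.18e-08 * 0.00119 / (75 * 8.854e-12)
zeta = 0.039066 V = 39.07 mV

39.07


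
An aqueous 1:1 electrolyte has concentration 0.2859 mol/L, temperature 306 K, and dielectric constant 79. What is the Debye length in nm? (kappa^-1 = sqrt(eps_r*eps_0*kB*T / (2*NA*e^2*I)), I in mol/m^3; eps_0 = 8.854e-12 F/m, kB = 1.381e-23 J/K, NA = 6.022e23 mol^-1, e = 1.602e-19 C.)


Ionic strength I = 0.2859 * 1^2 * 1000 = 285.9 mol/m^3
kappa^-1 = sqrt(79 * 8.854e-12 * 1.381e-23 * 306 / (2 * 6.022e23 * (1.602e-19)^2 * 285.9))
kappa^-1 = 0.578 nm

0.578


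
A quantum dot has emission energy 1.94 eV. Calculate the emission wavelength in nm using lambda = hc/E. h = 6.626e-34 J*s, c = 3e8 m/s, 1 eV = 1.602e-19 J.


Convert energy: E = 1.94 eV = 1.94 * 1.602e-19 = 3.10788e-19 J
lambda = h*c / E = 6.626e-34 * 3e8 / 3.10788e-19
lambda = 6.396e-07 m = 639.6 nm

639.6


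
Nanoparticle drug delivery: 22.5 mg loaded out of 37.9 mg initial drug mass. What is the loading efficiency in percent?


Drug loading efficiency = (drug loaded / drug initial) * 100
DLE = 22.5 / 37.9 * 100
DLE = 0.5937 * 100
DLE = 59.37%

59.37


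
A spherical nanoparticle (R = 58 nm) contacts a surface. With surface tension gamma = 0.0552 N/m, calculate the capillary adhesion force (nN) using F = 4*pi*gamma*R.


Convert radius: R = 58 nm = 5.8e-08 m
F = 4 * pi * gamma * R
F = 4 * pi * 0.0552 * 5.8e-08
F = 4.02325e-08 N = 40.2325 nN

40.2325


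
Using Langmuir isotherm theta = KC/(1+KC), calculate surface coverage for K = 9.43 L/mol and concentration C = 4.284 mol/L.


Langmuir isotherm: theta = K*C / (1 + K*C)
K*C = 9.43 * 4.284 = 40.39812
theta = 40.39812 / (1 + 40.39812) = 40.39812 / 41.39812
theta = 0.9758

0.9758


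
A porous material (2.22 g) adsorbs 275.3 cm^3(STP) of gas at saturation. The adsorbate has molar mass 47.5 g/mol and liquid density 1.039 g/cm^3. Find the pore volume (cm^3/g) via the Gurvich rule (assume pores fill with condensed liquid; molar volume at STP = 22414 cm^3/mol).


Moles adsorbed n = V_ads / 22414 = 275.3 / 22414 = 1.228250e-02 mol
Liquid volume V_liq = n * M / rho_liq = 1.228250e-02 * 47.5 / 1.039 = 0.56152 cm^3
Specific pore volume V_pore = V_liq / m_sample = 0.56152 / 2.22
V_pore = 0.2529 cm^3/g

0.2529


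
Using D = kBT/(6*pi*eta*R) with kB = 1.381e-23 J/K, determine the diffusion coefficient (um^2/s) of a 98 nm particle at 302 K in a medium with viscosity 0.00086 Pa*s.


Radius R = 98/2 = 49 nm = 4.9e-08 m
D = kB*T / (6*pi*eta*R)
D = 1.381e-23 * 302 / (6 * pi * 0.00086 * 4.9e-08)
D = 5.25055e-12 m^2/s = 5.251 um^2/s

5.251


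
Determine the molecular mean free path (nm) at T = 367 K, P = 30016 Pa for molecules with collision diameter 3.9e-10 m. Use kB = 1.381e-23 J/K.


Mean free path: lambda = kB*T / (sqrt(2) * pi * d^2 * P)
lambda = 1.381e-23 * 367 / (sqrt(2) * pi * (3.9e-10)^2 * 30016)
lambda = 2.49869e-07 m
lambda = 249.87 nm

249.87


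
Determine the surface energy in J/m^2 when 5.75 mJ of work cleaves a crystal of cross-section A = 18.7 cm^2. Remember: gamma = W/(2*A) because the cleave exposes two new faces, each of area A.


Convert: A = 18.7 cm^2 = 0.00187 m^2, W = 5.75 mJ = 0.00575 J
Cleaving exposes two faces of area A, so total new surface = 2*A and gamma = W / (2*A)
gamma = 0.00575 / (2 * 0.00187)
gamma = 1.537 J/m^2

1.537


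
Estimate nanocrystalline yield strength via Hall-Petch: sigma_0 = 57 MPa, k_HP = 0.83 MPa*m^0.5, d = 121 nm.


d = 121 nm = 1.21e-07 m
sqrt(d) = 0.0003478505
Hall-Petch contribution = k / sqrt(d) = 0.83 / 0.0003478505 = 2386.1 MPa
sigma = sigma_0 + k/sqrt(d) = 57 + 2386.1 = 2443.1 MPa

2443.1


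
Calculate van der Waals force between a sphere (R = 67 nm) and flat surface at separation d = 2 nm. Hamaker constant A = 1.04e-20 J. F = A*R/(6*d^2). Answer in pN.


Convert to SI: R = 67 nm = 6.7e-08 m, d = 2 nm = 2e-09 m
F = A * R / (6 * d^2)
F = 1.04e-20 * 6.7e-08 / (6 * (2e-09)^2)
F = 2.90333e-11 N = 29.033 pN

29.033


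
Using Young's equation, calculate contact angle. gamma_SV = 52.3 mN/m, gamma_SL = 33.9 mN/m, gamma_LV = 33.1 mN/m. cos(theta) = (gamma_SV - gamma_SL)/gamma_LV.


cos(theta) = (gamma_SV - gamma_SL) / gamma_LV
cos(theta) = (52.3 - 33.9) / 33.1
cos(theta) = 0.555891
theta = arccos(0.555891) = 56.23 degrees

56.23


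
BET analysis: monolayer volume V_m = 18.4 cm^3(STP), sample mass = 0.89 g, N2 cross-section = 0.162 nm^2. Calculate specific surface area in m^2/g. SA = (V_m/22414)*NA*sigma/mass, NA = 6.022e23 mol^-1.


Number of moles in monolayer = V_m / 22414 = 18.4 / 22414 = 0.00082092
Number of molecules = moles * NA = 0.00082092 * 6.022e23
SA = molecules * sigma / mass
SA = (18.4 / 22414) * 6.022e23 * 0.162e-18 / 0.89
SA = 90.0 m^2/g

90.0


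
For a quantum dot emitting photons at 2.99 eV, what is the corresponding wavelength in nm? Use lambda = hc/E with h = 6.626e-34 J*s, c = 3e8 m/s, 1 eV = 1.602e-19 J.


Convert energy: E = 2.99 eV = 2.99 * 1.602e-19 = 4.78998e-19 J
lambda = h*c / E = 6.626e-34 * 3e8 / 4.78998e-19
lambda = 4.14991e-07 m = 415.0 nm

415.0


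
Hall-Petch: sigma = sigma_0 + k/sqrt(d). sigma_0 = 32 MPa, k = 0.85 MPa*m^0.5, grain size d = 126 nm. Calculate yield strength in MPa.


d = 126 nm = 1.26e-07 m
sqrt(d) = 0.0003549648
Hall-Petch contribution = k / sqrt(d) = 0.85 / 0.0003549648 = 2394.6 MPa
sigma = sigma_0 + k/sqrt(d) = 32 + 2394.6 = 2426.6 MPa

2426.6


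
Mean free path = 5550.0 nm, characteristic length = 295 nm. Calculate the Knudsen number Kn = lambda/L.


Knudsen number Kn = lambda / L
Kn = 5550.0 / 295
Kn = 18.8136

18.8136


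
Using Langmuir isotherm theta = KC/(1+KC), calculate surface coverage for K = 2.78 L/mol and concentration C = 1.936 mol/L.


Langmuir isotherm: theta = K*C / (1 + K*C)
K*C = 2.78 * 1.936 = 5.38208
theta = 5.38208 / (1 + 5.38208) = 5.38208 / 6.38208
theta = 0.8433

0.8433


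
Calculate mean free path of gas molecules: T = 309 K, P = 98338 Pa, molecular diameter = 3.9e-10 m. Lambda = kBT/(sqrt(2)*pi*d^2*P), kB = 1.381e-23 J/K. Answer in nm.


Mean free path: lambda = kB*T / (sqrt(2) * pi * d^2 * P)
lambda = 1.381e-23 * 309 / (sqrt(2) * pi * (3.9e-10)^2 * 98338)
lambda = 6.4215e-08 m
lambda = 64.22 nm

64.22


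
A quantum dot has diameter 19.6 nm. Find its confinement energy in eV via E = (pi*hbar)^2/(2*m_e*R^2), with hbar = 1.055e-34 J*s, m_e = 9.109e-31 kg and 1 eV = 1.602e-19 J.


Radius R = 19.6/2 = 9.8 nm = 9.8e-09 m
E = (pi * 1.055e-34)^2 / (2 * 9.109e-31 * (9.8e-09)^2)
E(J) = 6.27844e-22
E = E(J) / 1.602e-19 = 0.0039 eV

0.0039


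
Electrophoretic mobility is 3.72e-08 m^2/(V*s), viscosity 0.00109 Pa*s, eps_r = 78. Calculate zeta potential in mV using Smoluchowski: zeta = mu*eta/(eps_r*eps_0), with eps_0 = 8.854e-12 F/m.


Smoluchowski equation: zeta = mu * eta / (eps_r * eps_0)
zeta = 3.72e-08 * 0.00109 / (78 * 8.854e-12)
zeta = 0.058713 V = 58.71 mV

58.71


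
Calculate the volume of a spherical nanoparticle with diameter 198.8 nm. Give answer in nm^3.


Radius r = 198.8/2 = 99.4 nm
Volume V = (4/3) * pi * r^3
V = (4/3) * pi * (99.4)^3
V = 4113843.47 nm^3

4113843.47


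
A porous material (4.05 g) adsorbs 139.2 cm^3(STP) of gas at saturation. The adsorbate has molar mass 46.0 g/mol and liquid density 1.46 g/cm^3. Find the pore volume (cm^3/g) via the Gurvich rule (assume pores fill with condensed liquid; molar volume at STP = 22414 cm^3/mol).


Moles adsorbed n = V_ads / 22414 = 139.2 / 22414 = 6.210404e-03 mol
Liquid volume V_liq = n * M / rho_liq = 6.210404e-03 * 46.0 / 1.46 = 0.19567 cm^3
Specific pore volume V_pore = V_liq / m_sample = 0.19567 / 4.05
V_pore = 0.0483 cm^3/g

0.0483


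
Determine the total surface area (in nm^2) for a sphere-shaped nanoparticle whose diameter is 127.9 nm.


Radius r = 127.9/2 = 63.95 nm
Surface area SA = 4 * pi * r^2
SA = 4 * pi * (63.95)^2
SA = 51391.46 nm^2

51391.46


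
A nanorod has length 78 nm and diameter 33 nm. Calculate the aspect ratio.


Aspect ratio AR = length / diameter
AR = 78 / 33
AR = 2.36

2.36


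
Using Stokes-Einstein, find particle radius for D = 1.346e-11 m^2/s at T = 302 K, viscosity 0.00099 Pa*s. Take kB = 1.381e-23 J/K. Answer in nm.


Stokes-Einstein: R = kB*T / (6*pi*eta*D)
R = 1.381e-23 * 302 / (6 * pi * 0.00099 * 1.346e-11)
R = 1.66042e-08 m = 16.6 nm

16.6


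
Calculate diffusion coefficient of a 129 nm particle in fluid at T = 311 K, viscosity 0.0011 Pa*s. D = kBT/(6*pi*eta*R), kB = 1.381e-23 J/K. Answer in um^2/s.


Radius R = 129/2 = 64.5 nm = 6.45e-08 m
D = kB*T / (6*pi*eta*R)
D = 1.381e-23 * 311 / (6 * pi * 0.0011 * 6.45e-08)
D = 3.21145e-12 m^2/s = 3.211 um^2/s

3.211


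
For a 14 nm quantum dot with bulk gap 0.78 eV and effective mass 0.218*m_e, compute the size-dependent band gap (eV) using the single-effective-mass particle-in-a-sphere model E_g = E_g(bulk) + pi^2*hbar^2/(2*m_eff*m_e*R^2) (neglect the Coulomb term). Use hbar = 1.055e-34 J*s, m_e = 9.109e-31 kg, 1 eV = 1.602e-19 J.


Radius R = 14/2 nm = 7e-09 m
Confinement energy dE = pi^2 * hbar^2 / (2 * m_eff * m_e * R^2)
dE = pi^2 * (1.055e-34)^2 / (2 * 0.218 * 9.109e-31 * (7e-09)^2) J, divided by 1.602e-19 J/eV
dE = 0.0352 eV
Total band gap = E_g(bulk) + dE = 0.78 + 0.0352 = 0.8152 eV

0.8152


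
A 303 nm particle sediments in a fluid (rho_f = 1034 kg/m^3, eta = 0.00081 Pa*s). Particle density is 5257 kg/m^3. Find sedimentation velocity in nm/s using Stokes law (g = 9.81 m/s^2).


Radius R = 303/2 nm = 1.515e-07 m
Density difference = 5257 - 1034 = 4223 kg/m^3
v = 2 * R^2 * (rho_p - rho_f) * g / (9 * eta)
v = 2 * (1.515e-07)^2 * 4223 * 9.81 / (9 * 0.00081)
v = 2.60866e-07 m/s = 260.8662 nm/s

260.8662


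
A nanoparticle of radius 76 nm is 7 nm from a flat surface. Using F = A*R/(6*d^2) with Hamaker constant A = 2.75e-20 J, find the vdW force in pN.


Convert to SI: R = 76 nm = 7.6e-08 m, d = 7 nm = 7e-09 m
F = A * R / (6 * d^2)
F = 2.75e-20 * 7.6e-08 / (6 * (7e-09)^2)
F = 7.10884e-12 N = 7.109 pN

7.109


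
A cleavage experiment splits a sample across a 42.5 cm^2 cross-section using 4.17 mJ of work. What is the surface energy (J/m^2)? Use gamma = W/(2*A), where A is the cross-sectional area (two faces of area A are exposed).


Convert: A = 42.5 cm^2 = 0.00425 m^2, W = 4.17 mJ = 0.00417 J
Cleaving exposes two faces of area A, so total new surface = 2*A and gamma = W / (2*A)
gamma = 0.00417 / (2 * 0.00425)
gamma = 0.491 J/m^2

0.491


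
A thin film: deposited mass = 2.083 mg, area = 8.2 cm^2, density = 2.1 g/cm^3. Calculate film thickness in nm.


Convert: m = 2.083 mg = 2.0830e-06 kg, A = 8.2 cm^2 = 8.2000e-04 m^2, rho = 2.1 g/cm^3 = 2100 kg/m^3
t = m / (A * rho)
t = 2.0830e-06 / (8.2000e-04 * 2100)
t = 1.2096e-06 m = 1209.6 nm

1209.6


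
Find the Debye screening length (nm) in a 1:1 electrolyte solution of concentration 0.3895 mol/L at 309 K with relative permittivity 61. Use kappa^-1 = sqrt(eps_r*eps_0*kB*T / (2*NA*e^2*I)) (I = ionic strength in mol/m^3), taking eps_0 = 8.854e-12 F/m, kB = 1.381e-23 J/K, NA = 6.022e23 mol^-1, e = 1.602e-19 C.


Ionic strength I = 0.3895 * 1^2 * 1000 = 389.5 mol/m^3
kappa^-1 = sqrt(61 * 8.854e-12 * 1.381e-23 * 309 / (2 * 6.022e23 * (1.602e-19)^2 * 389.5))
kappa^-1 = 0.438 nm

0.438


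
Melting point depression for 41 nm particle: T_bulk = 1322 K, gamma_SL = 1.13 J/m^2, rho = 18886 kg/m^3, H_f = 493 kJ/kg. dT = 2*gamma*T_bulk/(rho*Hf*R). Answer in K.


Radius R = 41/2 = 20.5 nm = 2.05e-08 m
Convert H_f = 493 kJ/kg = 493000 J/kg
dT = 2 * gamma_SL * T_bulk / (rho * H_f * R)
dT = 2 * 1.13 * 1322 / (18886 * 493000 * 2.05e-08)
dT = 15.7 K

15.7


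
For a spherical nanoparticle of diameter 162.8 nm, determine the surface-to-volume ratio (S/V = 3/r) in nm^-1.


Radius r = 162.8/2 = 81.4 nm
S/V = 3 / r = 3 / 81.4
S/V = 0.0369 nm^-1

0.0369


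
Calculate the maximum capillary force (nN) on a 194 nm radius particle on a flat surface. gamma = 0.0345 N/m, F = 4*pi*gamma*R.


Convert radius: R = 194 nm = 1.94e-07 m
F = 4 * pi * gamma * R
F = 4 * pi * 0.0345 * 1.94e-07
F = 8.41067e-08 N = 84.1067 nN

84.1067


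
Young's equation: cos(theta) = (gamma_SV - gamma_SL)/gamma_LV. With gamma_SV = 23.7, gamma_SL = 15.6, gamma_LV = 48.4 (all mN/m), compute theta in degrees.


cos(theta) = (gamma_SV - gamma_SL) / gamma_LV
cos(theta) = (23.7 - 15.6) / 48.4
cos(theta) = 0.167355
theta = arccos(0.167355) = 80.37 degrees

80.37


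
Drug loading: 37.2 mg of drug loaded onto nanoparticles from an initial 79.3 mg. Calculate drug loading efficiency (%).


Drug loading efficiency = (drug loaded / drug initial) * 100
DLE = 37.2 / 79.3 * 100
DLE = 0.4691 * 100
DLE = 46.91%

46.91


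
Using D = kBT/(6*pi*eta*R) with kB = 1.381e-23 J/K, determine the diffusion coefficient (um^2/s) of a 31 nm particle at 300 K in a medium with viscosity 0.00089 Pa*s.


Radius R = 31/2 = 15.5 nm = 1.55e-08 m
D = kB*T / (6*pi*eta*R)
D = 1.381e-23 * 300 / (6 * pi * 0.00089 * 1.55e-08)
D = 1.59328e-11 m^2/s = 15.933 um^2/s

15.933


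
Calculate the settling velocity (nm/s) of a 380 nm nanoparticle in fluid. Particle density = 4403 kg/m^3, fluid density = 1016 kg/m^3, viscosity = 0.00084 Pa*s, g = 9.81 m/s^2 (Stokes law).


Radius R = 380/2 nm = 1.9e-07 m
Density difference = 4403 - 1016 = 3387 kg/m^3
v = 2 * R^2 * (rho_p - rho_f) * g / (9 * eta)
v = 2 * (1.9e-07)^2 * 3387 * 9.81 / (9 * 0.00084)
v = 3.17322e-07 m/s = 317.3216 nm/s

317.3216


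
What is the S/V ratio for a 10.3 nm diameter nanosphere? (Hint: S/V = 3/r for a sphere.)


Radius r = 10.3/2 = 5.15 nm
S/V = 3 / r = 3 / 5.15
S/V = 0.5825 nm^-1

0.5825


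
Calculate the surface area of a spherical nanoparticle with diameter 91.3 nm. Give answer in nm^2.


Radius r = 91.3/2 = 45.65 nm
Surface area SA = 4 * pi * r^2
SA = 4 * pi * (45.65)^2
SA = 26187.34 nm^2

26187.34


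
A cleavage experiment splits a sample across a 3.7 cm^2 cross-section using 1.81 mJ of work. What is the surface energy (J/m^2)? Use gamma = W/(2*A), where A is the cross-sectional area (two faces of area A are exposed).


Convert: A = 3.7 cm^2 = 0.00037 m^2, W = 1.81 mJ = 0.00181 J
Cleaving exposes two faces of area A, so total new surface = 2*A and gamma = W / (2*A)
gamma = 0.00181 / (2 * 0.00037)
gamma = 2.446 J/m^2

2.446


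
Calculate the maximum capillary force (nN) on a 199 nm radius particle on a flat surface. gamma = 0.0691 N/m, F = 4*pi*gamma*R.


Convert radius: R = 199 nm = 1.99e-07 m
F = 4 * pi * gamma * R
F = 4 * pi * 0.0691 * 1.99e-07
F = 1.72799e-07 N = 172.7989 nN

172.7989


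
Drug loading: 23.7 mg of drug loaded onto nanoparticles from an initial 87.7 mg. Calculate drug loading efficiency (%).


Drug loading efficiency = (drug loaded / drug initial) * 100
DLE = 23.7 / 87.7 * 100
DLE = 0.2702 * 100
DLE = 27.02%

27.02


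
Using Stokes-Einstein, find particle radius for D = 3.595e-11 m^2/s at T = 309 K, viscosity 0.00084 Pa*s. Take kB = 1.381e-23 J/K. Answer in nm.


Stokes-Einstein: R = kB*T / (6*pi*eta*D)
R = 1.381e-23 * 309 / (6 * pi * 0.00084 * 3.595e-11)
R = 7.49675e-09 m = 7.5 nm

7.5


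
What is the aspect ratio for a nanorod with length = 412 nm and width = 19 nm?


Aspect ratio AR = length / diameter
AR = 412 / 19
AR = 21.68

21.68


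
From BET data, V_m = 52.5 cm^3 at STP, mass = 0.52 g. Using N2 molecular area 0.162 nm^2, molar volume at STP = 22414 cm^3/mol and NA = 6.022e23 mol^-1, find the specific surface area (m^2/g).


Number of moles in monolayer = V_m / 22414 = 52.5 / 22414 = 0.00234229
Number of molecules = moles * NA = 0.00234229 * 6.022e23
SA = molecules * sigma / mass
SA = (52.5 / 22414) * 6.022e23 * 0.162e-18 / 0.52
SA = 439.4 m^2/g

439.4


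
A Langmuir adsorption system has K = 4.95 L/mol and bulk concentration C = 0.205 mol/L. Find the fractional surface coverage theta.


Langmuir isotherm: theta = K*C / (1 + K*C)
K*C = 4.95 * 0.205 = 1.01475
theta = 1.01475 / (1 + 1.01475) = 1.01475 / 2.01475
theta = 0.5037

0.5037


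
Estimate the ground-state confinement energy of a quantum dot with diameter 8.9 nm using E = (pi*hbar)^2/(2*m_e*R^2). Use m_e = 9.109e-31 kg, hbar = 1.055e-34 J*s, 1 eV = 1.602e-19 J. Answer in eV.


Radius R = 8.9/2 = 4.45 nm = 4.45e-09 m
E = (pi * 1.055e-34)^2 / (2 * 9.109e-31 * (4.45e-09)^2)
E(J) = 3.04498e-21
E = E(J) / 1.602e-19 = 0.019 eV

0.019


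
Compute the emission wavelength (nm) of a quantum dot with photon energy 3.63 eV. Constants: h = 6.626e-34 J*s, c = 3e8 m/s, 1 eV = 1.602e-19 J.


Convert energy: E = 3.63 eV = 3.63 * 1.602e-19 = 5.81526e-19 J
lambda = h*c / E = 6.626e-34 * 3e8 / 5.81526e-19
lambda = 3.41825e-07 m = 341.8 nm

341.8
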